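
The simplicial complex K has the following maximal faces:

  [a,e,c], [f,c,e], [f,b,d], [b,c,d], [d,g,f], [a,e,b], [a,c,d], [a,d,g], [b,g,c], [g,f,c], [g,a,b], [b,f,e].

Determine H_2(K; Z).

H_2 ≅ 0.

Order the vertices as a < b < c < d < e < f < g. Listing each simplex with vertices in this order, K has dimension 2 with simplices:

  0-simplices (7): a, b, c, d, e, f, g
  1-simplices (18): ab, ac, ad, ae, ag, bc, bd, be, bf, bg, cd, ce, cf, cg, df, dg, ef, fg
  2-simplices (12): abe, abg, acd, ace, adg, bcd, bcg, bdf, bef, cef, cfg, dfg

giving chain groups C_0 ≅ Z^7, C_1 ≅ Z^18, C_2 ≅ Z^12.

Boundary ∂_1: C_1 → C_0 maps an edge to its endpoints' difference, ∂[p,q] = q − p.
As a 7×18 matrix over Z this has rank 6, with invariant factors (1,1,1,1,1,1).

The boundary map ∂_2: C_2 → C_1 maps a triangle to the signed sum of its edges. For instance
  ∂abe = be − ae + ab,
  ∂ace = ce − ae + ac.
This gives a 18×12 integer matrix of rank 12; reducing to Smith normal form yields diagonal entries (1,1,1,1,1,1,1,1,1,1,1,2).

From H_k ≅ ker(∂_k) / im(∂_{k+1}) we obtain:

  H_2: rank ker ∂_2 − rank ∂_3 = (12 − 12) − 0 = 0, and there is no ∂_3, so H_2 ≅ 0.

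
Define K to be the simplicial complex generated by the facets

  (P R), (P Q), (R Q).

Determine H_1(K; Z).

Take the total order P < Q < R on the vertex set. Then K (dimension 1) consists of the simplices:

  0-simplices (3): P, Q, R
  1-simplices (3): PQ, PR, QR

so the chain groups are C_0 ≅ Z^3, C_1 ≅ Z^3.

∂_1: C_1 → C_0 maps an edge to its endpoints' difference, ∂[p,q] = q − p. For instance
  ∂QR = R − Q.
The resulting 3×3 matrix has rank 2, and its Smith normal form has invariant factors (1,1).

Now H_k = ker ∂_k / im ∂_{k+1}, so:

  H_1: rank ker ∂_1 − rank ∂_2 = (3 − 2) − 0 = 1, and there is no ∂_2, so H_1 ≅ Z.

(K is a triangulation of the circle S^1.)

H_1 ≅ Z.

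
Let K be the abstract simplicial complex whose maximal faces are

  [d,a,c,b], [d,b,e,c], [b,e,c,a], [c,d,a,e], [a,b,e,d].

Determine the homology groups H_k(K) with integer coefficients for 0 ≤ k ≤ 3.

Take the total order a < b < c < d < e on the vertex set. Then K (dimension 3) consists of the simplices:

  0-simplices (5): a, b, c, d, e
  1-simplices (10): ab, ac, ad, ae, bc, bd, be, cd, ce, de
  2-simplices (10): abc, abd, abe, acd, ace, ade, bcd, bce, bde, cde
  3-simplices (5): abcd, abce, abde, acde, bcde

giving chain groups C_0 ≅ Z^5, C_1 ≅ Z^10, C_2 ≅ Z^10, C_3 ≅ Z^5.

∂_1: C_1 → C_0 is given by ∂[p,q] = [q] − [p].
This gives a 5×10 integer matrix of rank 4; reducing to Smith normal form yields diagonal entries (1,1,1,1).

The boundary map ∂_2: C_2 → C_1 sends each 2-simplex [p,q,r] to [q,r] − [p,r] + [p,q]. For instance
  ∂abd = bd − ad + ab,
  ∂abc = bc − ac + ab.
The 10×10 boundary matrix has rank 6 and Smith normal form diag(1,1,1,1,1,1).

The boundary map ∂_3: C_3 → C_2 sends each 3-simplex σ to the alternating sum Σ_i (−1)^i (σ with its i-th vertex removed). For instance
  ∂abde = bde − ade + abe − abd,
  ∂bcde = cde − bde + bce − bcd.
As a 10×5 matrix over Z this has rank 4, with invariant factors (1,1,1,1).

Now H_k = ker ∂_k / im ∂_{k+1}, so:

  H_0: rank C_0 − rank ∂_1 = 5 − 4 = 1, and the invariant factors of ∂_1 are all 1, so H_0 ≅ Z.
  H_1: rank ker ∂_1 − rank ∂_2 = (10 − 4) − 6 = 0, and the invariant factors of ∂_2 are all 1, so H_1 ≅ 0.
  H_2: rank ker ∂_2 − rank ∂_3 = (10 − 6) − 4 = 0, and the invariant factors of ∂_3 are all 1, so H_2 ≅ 0.
  H_3: rank ker ∂_3 − rank ∂_4 = (5 − 4) − 0 = 1, and there is no ∂_4, so H_3 ≅ Z.

(K is a triangulation of the 3-sphere S^3.)

H_0 ≅ Z,  H_1 = 0,  H_2 = 0,  H_3 ≅ Z.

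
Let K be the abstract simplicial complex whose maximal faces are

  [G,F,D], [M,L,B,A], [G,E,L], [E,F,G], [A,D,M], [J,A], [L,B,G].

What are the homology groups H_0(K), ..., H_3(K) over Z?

Take the total order A < B < D < E < F < G < J < L < M on the vertex set. Then K (dimension 3) consists of the simplices:

  0-simplices (9): A, B, D, E, F, G, J, L, M
  1-simplices (17): AB, AD, AJ, AL, AM, BG, BL, BM, DF, DG, DM, EF, EG, EL, FG, GL, LM
  2-simplices (9): ABL, ABM, ADM, ALM, BGL, BLM, DFG, EFG, EGL
  3-simplices (1): ABLM

so the chain groups are C_0 ≅ Z^9, C_1 ≅ Z^17, C_2 ≅ Z^9, C_3 ≅ Z^1.

∂_1: C_1 → C_0 is given by ∂[p,q] = [q] − [p]. For instance
  ∂BG = G − B.
The 9×17 boundary matrix has rank 8 and Smith normal form diag(1,1,1,1,1,1,1,1).

∂_2: C_2 → C_1 maps a triangle to the signed sum of its edges. For instance
  ∂ADM = DM − AM + AD,
  ∂ABM = BM − AM + AB.
This gives a 17×9 integer matrix of rank 8; reducing to Smith normal form yields diagonal entries (1,1,1,1,1,1,1,1).

The boundary map ∂_3: C_3 → C_2 sends each 3-simplex σ to the alternating sum Σ_i (−1)^i (σ with its i-th vertex removed). For instance
  ∂ABLM = BLM − ALM + ABM − ABL.
As a 9×1 matrix over Z this has rank 1, with invariant factors (1).

Reading off H_k = ker ∂_k / im ∂_{k+1}:

  H_0: rank C_0 − rank ∂_1 = 9 − 8 = 1, and the invariant factors of ∂_1 are all 1, so H_0 ≅ Z.
  H_1: rank ker ∂_1 − rank ∂_2 = (17 − 8) − 8 = 1, and the invariant factors of ∂_2 are all 1, so H_1 ≅ Z.
  H_2: rank ker ∂_2 − rank ∂_3 = (9 − 8) − 1 = 0, and the invariant factors of ∂_3 are all 1, so H_2 ≅ 0.
  H_3: rank ker ∂_3 − rank ∂_4 = (1 − 1) − 0 = 0, and there is no ∂_4, so H_3 ≅ 0.

H_0 = Z,  H_1 = Z,  H_2 = 0,  H_3 = 0.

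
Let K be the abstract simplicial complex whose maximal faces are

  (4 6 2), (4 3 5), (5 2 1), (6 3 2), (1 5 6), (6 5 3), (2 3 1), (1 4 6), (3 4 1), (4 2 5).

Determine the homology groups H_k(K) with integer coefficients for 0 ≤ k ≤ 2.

H_0 ≅ Z,  H_1 ≅ Z/2,  H_2 = 0.

Order the vertices as 1 < 2 < 3 < 4 < 5 < 6. Listing each simplex with vertices in this order, K has dimension 2 with simplices:

  0-simplices (6): [1], [2], [3], [4], [5], [6]
  1-simplices (15): [1,2], [1,3], [1,4], [1,5], [1,6], [2,3], [2,4], [2,5], [2,6], [3,4], [3,5], [3,6], [4,5], [4,6], [5,6]
  2-simplices (10): [1,2,3], [1,2,5], [1,3,4], [1,4,6], [1,5,6], [2,3,6], [2,4,5], [2,4,6], [3,4,5], [3,5,6]

Hence C_0 ≅ Z^6, C_1 ≅ Z^15, C_2 ≅ Z^10.

Boundary ∂_1: C_1 → C_0 is given by ∂[p,q] = [q] − [p]. For instance
  ∂[3,4] = [4] − [3].
As a 6×15 matrix over Z this has rank 5, with invariant factors (1,1,1,1,1).

Boundary ∂_2: C_2 → C_1 sends each 2-simplex [p,q,r] to [q,r] − [p,r] + [p,q]. For instance
  ∂[2,3,6] = [3,6] − [2,6] + [2,3],
  ∂[2,4,5] = [4,5] − [2,5] + [2,4].
The 15×10 boundary matrix has rank 10 and Smith normal form diag(1,1,1,1,1,1,1,1,1,2).

Reading off H_k = ker ∂_k / im ∂_{k+1}:

  H_0: rank C_0 − rank ∂_1 = 6 − 5 = 1, and the invariant factors of ∂_1 are all 1, so H_0 = Z.
  H_1: rank ker ∂_1 − rank ∂_2 = (15 − 5) − 10 = 0, and ∂_2 has invariant factor 2 > 1, so H_1 = Z/2.
  H_2: rank ker ∂_2 − rank ∂_3 = (10 − 10) − 0 = 0, and there is no ∂_3, so H_2 = 0.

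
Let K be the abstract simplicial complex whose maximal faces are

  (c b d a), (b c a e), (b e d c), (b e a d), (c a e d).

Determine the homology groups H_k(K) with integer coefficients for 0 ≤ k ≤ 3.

H_0 ≅ Z,  H_1 = 0,  H_2 = 0,  H_3 ≅ Z.

Order the vertices as a < b < c < d < e. Listing each simplex with vertices in this order, K has dimension 3 with simplices:

  0-simplices (5): a, b, c, d, e
  1-simplices (10): ab, ac, ad, ae, bc, bd, be, cd, ce, de
  2-simplices (10): abc, abd, abe, acd, ace, ade, bcd, bce, bde, cde
  3-simplices (5): abcd, abce, abde, acde, bcde

Hence C_0 ≅ Z^5, C_1 ≅ Z^10, C_2 ≅ Z^10, C_3 ≅ Z^5.

The boundary map ∂_1: C_1 → C_0 is given by ∂[p,q] = [q] − [p].
As a 5×10 matrix over Z this has rank 4, with invariant factors (1,1,1,1).

The boundary map ∂_2: C_2 → C_1 sends each 2-simplex [p,q,r] to [q,r] − [p,r] + [p,q]. For instance
  ∂ace = ce − ae + ac,
  ∂abd = bd − ad + ab.
The resulting 10×10 matrix has rank 6, and its Smith normal form has invariant factors (1,1,1,1,1,1).

∂_3: C_3 → C_2 sends each 3-simplex σ to the alternating sum Σ_i (−1)^i (σ with its i-th vertex removed). For instance
  ∂bcde = cde − bde + bce − bcd,
  ∂abce = bce − ace + abe − abc.
This gives a 10×5 integer matrix of rank 4; reducing to Smith normal form yields diagonal entries (1,1,1,1).

From H_k ≅ ker(∂_k) / im(∂_{k+1}) we obtain:

  H_0: rank C_0 − rank ∂_1 = 5 − 4 = 1, and the invariant factors of ∂_1 are all 1, so H_0 = Z.
  H_1: rank ker ∂_1 − rank ∂_2 = (10 − 4) − 6 = 0, and the invariant factors of ∂_2 are all 1, so H_1 = 0.
  H_2: rank ker ∂_2 − rank ∂_3 = (10 − 6) − 4 = 0, and the invariant factors of ∂_3 are all 1, so H_2 = 0.
  H_3: rank ker ∂_3 − rank ∂_4 = (5 − 4) − 0 = 1, and there is no ∂_4, so H_3 = Z.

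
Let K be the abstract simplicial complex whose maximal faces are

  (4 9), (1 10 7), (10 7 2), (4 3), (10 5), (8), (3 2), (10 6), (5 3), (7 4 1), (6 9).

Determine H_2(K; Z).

We work with the vertex ordering 1 < 2 < 3 < 4 < 5 < 6 < 7 < 8 < 9 < 10. The simplices of K, each written with vertices in increasing order, are:

  0-simplices (10): [1], [2], [3], [4], [5], [6], [7], [8], [9], [10]
  1-simplices (14): [1,4], [1,7], [1,10], [2,3], [2,7], [2,10], [3,4], [3,5], [4,7], [4,9], [5,10], [6,9], [6,10], [7,10]
  2-simplices (3): [1,4,7], [1,7,10], [2,7,10]

Hence C_0 ≅ Z^10, C_1 ≅ Z^14, C_2 ≅ Z^3.

The boundary map ∂_1: C_1 → C_0 sends each edge [p,q] (with p < q) to q − p.
The 10×14 boundary matrix has rank 8 and Smith normal form diag(1,1,1,1,1,1,1,1).

The boundary map ∂_2: C_2 → C_1 maps a triangle to the signed sum of its edges. For instance
  ∂[2,7,10] = [7,10] − [2,10] + [2,7],
  ∂[1,7,10] = [7,10] − [1,10] + [1,7].
As a 14×3 matrix over Z this has rank 3, with invariant factors (1,1,1).

Now H_k = ker ∂_k / im ∂_{k+1}, so:

  H_2: rank ker ∂_2 − rank ∂_3 = (3 − 3) − 0 = 0, and there is no ∂_3, so H_2 = 0.

H_2 = 0.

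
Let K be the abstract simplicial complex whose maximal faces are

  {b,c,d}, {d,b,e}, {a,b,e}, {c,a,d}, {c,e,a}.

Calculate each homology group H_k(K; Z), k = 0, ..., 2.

We work with the vertex ordering a < b < c < d < e. The simplices of K, each written with vertices in increasing order, are:

  0-simplices (5): a, b, c, d, e
  1-simplices (10): ab, ac, ad, ae, bc, bd, be, cd, ce, de
  2-simplices (5): abe, acd, ace, bcd, bde

so the chain groups are C_0 ≅ Z^5, C_1 ≅ Z^10, C_2 ≅ Z^5.

∂_1: C_1 → C_0 is given by ∂[p,q] = [q] − [p].
This gives a 5×10 integer matrix of rank 4; reducing to Smith normal form yields diagonal entries (1,1,1,1).

Boundary ∂_2: C_2 → C_1 maps a triangle to the signed sum of its edges. For instance
  ∂ace = ce − ae + ac,
  ∂bcd = cd − bd + bc.
This gives a 10×5 integer matrix of rank 5; reducing to Smith normal form yields diagonal entries (1,1,1,1,1).

Now H_k = ker ∂_k / im ∂_{k+1}, so:

  H_0: rank C_0 − rank ∂_1 = 5 − 4 = 1, and the invariant factors of ∂_1 are all 1, so H_0 ≅ Z.
  H_1: rank ker ∂_1 − rank ∂_2 = (10 − 4) − 5 = 1, and the invariant factors of ∂_2 are all 1, so H_1 ≅ Z.
  H_2: rank ker ∂_2 − rank ∂_3 = (5 − 5) − 0 = 0, and there is no ∂_3, so H_2 ≅ 0.

As a check, the Euler characteristic is 5 − 10 + 5 = 0, which agrees with 1 − 1 + 0 = 0.
(K is a triangulation of the Möbius band.)

H_0 = Z,  H_1 = Z,  H_2 = 0.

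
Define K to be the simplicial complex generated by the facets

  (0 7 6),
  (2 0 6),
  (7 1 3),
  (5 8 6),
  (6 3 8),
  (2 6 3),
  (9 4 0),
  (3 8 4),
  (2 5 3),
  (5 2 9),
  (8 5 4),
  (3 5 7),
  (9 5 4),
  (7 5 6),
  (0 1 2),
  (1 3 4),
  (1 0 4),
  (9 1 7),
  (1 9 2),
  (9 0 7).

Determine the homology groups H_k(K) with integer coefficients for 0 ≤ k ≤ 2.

H_0 ≅ Z,  H_1 ≅ Z ⊕ Z/2Z,  H_2 = 0.

We work with the vertex ordering 0 < 1 < 2 < 3 < 4 < 5 < 6 < 7 < 8 < 9. The simplices of K, each written with vertices in increasing order, are:

  0-simplices (10): [0], [1], [2], [3], [4], [5], [6], [7], [8], [9]
  1-simplices (30): (30 of them)
  2-simplices (20): (20 of them)

so the chain groups are C_0 ≅ Z^10, C_1 ≅ Z^30, C_2 ≅ Z^20.

Boundary ∂_1: C_1 → C_0 sends each edge [p,q] (with p < q) to q − p. For instance
  ∂[5,8] = [8] − [5].
This gives a 10×30 integer matrix of rank 9; reducing to Smith normal form yields diagonal entries (1,1,1,1,1,1,1,1,1).

∂_2: C_2 → C_1 maps a triangle to the signed sum of its edges. For instance
  ∂[2,5,9] = [5,9] − [2,9] + [2,5],
  ∂[4,5,9] = [5,9] − [4,9] + [4,5].
This gives a 30×20 integer matrix of rank 20; reducing to Smith normal form yields diagonal entries (1,1,1,1,1,1,1,1,1,1,1,1,1,1,1,1,1,1,1,2).

Computing H_k = (kernel of ∂_k) / (image of ∂_{k+1}):

  H_0: rank C_0 − rank ∂_1 = 10 − 9 = 1, and the invariant factors of ∂_1 are all 1, so H_0 = Z.
  H_1: rank ker ∂_1 − rank ∂_2 = (30 − 9) − 20 = 1, and ∂_2 has invariant factor 2 > 1, so H_1 = Z ⊕ Z/2Z.
  H_2: rank ker ∂_2 − rank ∂_3 = (20 − 20) − 0 = 0, and there is no ∂_3, so H_2 = 0.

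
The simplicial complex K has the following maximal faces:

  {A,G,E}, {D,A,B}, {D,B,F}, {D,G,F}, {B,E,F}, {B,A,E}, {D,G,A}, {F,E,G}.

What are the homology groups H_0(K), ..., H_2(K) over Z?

H_0 = Z,  H_1 = 0,  H_2 = Z.

Take the total order A < B < D < E < F < G on the vertex set. Then K (dimension 2) consists of the simplices:

  0-simplices (6): A, B, D, E, F, G
  1-simplices (12): AB, AD, AE, AG, BD, BE, BF, DF, DG, EF, EG, FG
  2-simplices (8): ABD, ABE, ADG, AEG, BDF, BEF, DFG, EFG

so the chain groups are C_0 ≅ Z^6, C_1 ≅ Z^12, C_2 ≅ Z^8.

∂_1: C_1 → C_0 sends each edge [p,q] (with p < q) to q − p.
This gives a 6×12 integer matrix of rank 5; reducing to Smith normal form yields diagonal entries (1,1,1,1,1).

The boundary map ∂_2: C_2 → C_1 maps a triangle to the signed sum of its edges. For instance
  ∂ADG = DG − AG + AD,
  ∂DFG = FG − DG + DF.
As a 12×8 matrix over Z this has rank 7, with invariant factors (1,1,1,1,1,1,1).

From H_k ≅ ker(∂_k) / im(∂_{k+1}) we obtain:

  H_0: rank C_0 − rank ∂_1 = 6 − 5 = 1, and the invariant factors of ∂_1 are all 1, so H_0 ≅ Z.
  H_1: rank ker ∂_1 − rank ∂_2 = (12 − 5) − 7 = 0, and the invariant factors of ∂_2 are all 1, so H_1 ≅ 0.
  H_2: rank ker ∂_2 − rank ∂_3 = (8 − 7) − 0 = 1, and there is no ∂_3, so H_2 ≅ Z.

As a check, the Euler characteristic is 6 − 12 + 8 = 2, which agrees with 1 − 0 + 1 = 2.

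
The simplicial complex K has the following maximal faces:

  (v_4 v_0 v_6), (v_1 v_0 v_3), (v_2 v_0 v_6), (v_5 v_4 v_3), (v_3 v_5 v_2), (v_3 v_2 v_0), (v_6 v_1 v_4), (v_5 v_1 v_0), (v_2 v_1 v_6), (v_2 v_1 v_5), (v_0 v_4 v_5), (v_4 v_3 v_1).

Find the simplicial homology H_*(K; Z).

Fix the vertex order v_0 < v_1 < v_2 < v_3 < v_4 < v_5 < v_6 and write every simplex with vertices in increasing order. Then dim K = 2 and the simplices of K are:

  0-simplices (7): [v_0], [v_1], [v_2], [v_3], [v_4], [v_5], [v_6]
  1-simplices (18): (18 of them)
  2-simplices (12): (12 of them)

Hence C_0 ≅ Z^7, C_1 ≅ Z^18, C_2 ≅ Z^12.

∂_1: C_1 → C_0 is given by ∂[p,q] = [q] − [p]. For instance
  ∂[v_4,v_5] = [v_5] − [v_4].
This gives a 7×18 integer matrix of rank 6; reducing to Smith normal form yields diagonal entries (1,1,1,1,1,1).

The boundary map ∂_2: C_2 → C_1 maps a triangle to the signed sum of its edges. For instance
  ∂[v_1,v_3,v_4] = [v_3,v_4] − [v_1,v_4] + [v_1,v_3],
  ∂[v_0,v_4,v_5] = [v_4,v_5] − [v_0,v_5] + [v_0,v_4].
This gives a 18×12 integer matrix of rank 12; reducing to Smith normal form yields diagonal entries (1,1,1,1,1,1,1,1,1,1,1,2).

From H_k ≅ ker(∂_k) / im(∂_{k+1}) we obtain:

  H_0: rank C_0 − rank ∂_1 = 7 − 6 = 1, and the invariant factors of ∂_1 are all 1, so H_0 = Z.
  H_1: rank ker ∂_1 − rank ∂_2 = (18 − 6) − 12 = 0, and ∂_2 has invariant factor 2 > 1, so H_1 = Z/2.
  H_2: rank ker ∂_2 − rank ∂_3 = (12 − 12) − 0 = 0, and there is no ∂_3, so H_2 = 0.

H_0 ≅ Z,  H_1 ≅ Z/2,  H_2 = 0.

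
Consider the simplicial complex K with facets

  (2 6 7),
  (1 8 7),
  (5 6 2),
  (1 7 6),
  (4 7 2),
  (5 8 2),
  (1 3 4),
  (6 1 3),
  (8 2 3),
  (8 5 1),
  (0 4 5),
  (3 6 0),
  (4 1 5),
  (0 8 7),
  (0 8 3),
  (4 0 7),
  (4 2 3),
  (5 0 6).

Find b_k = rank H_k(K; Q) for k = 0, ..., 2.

b_0 = 1, b_1 = 2, b_2 = 1.

Take the total order 0 < 1 < 2 < 3 < 4 < 5 < 6 < 7 < 8 on the vertex set. Then K (dimension 2) consists of the simplices:

  0-simplices (9): [0], [1], [2], [3], [4], [5], [6], [7], [8]
  1-simplices (27): (27 of them)
  2-simplices (18): [0,3,6], [0,3,8], [0,4,5], [0,4,7], [0,5,6], [0,7,8], [1,3,4], [1,3,6], [1,4,5], [1,5,8], [1,6,7], [1,7,8], [2,3,4], [2,3,8], [2,4,7], [2,5,6], [2,5,8], [2,6,7]

Hence C_0 ≅ Z^9, C_1 ≅ Z^27, C_2 ≅ Z^18.

The boundary map ∂_1: C_1 → C_0 is given by ∂[p,q] = [q] − [p].
The resulting 9×27 matrix has rank 8, and its Smith normal form has invariant factors (1,1,1,1,1,1,1,1).

The boundary map ∂_2: C_2 → C_1 maps a triangle to the signed sum of its edges. For instance
  ∂[1,6,7] = [6,7] − [1,7] + [1,6],
  ∂[1,3,4] = [3,4] − [1,4] + [1,3].
The resulting 27×18 matrix has rank 17, and its Smith normal form has invariant factors (1,1,1,1,1,1,1,1,1,1,1,1,1,1,1,1,1).

Computing H_k = (kernel of ∂_k) / (image of ∂_{k+1}):

  H_0: rank C_0 − rank ∂_1 = 9 − 8 = 1, and the invariant factors of ∂_1 are all 1, so H_0 ≅ Z.
  H_1: rank ker ∂_1 − rank ∂_2 = (27 − 8) − 17 = 2, and the invariant factors of ∂_2 are all 1, so H_1 ≅ Z^2.
  H_2: rank ker ∂_2 − rank ∂_3 = (18 − 17) − 0 = 1, and there is no ∂_3, so H_2 ≅ Z.

Hence the Betti numbers are b_0 = 1, b_1 = 2, b_2 = 1.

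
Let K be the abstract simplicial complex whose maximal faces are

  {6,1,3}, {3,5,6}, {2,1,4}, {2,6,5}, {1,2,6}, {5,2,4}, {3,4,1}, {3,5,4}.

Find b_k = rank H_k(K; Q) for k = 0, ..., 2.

b_0 = 1, b_1 = 0, b_2 = 1.

Order the vertices as 1 < 2 < 3 < 4 < 5 < 6. Listing each simplex with vertices in this order, K has dimension 2 with simplices:

  0-simplices (6): [1], [2], [3], [4], [5], [6]
  1-simplices (12): [1,2], [1,3], [1,4], [1,6], [2,4], [2,5], [2,6], [3,4], [3,5], [3,6], [4,5], [5,6]
  2-simplices (8): [1,2,4], [1,2,6], [1,3,4], [1,3,6], [2,4,5], [2,5,6], [3,4,5], [3,5,6]

giving chain groups C_0 ≅ Z^6, C_1 ≅ Z^12, C_2 ≅ Z^8.

∂_1: C_1 → C_0 is given by ∂[p,q] = [q] − [p].
This gives a 6×12 integer matrix of rank 5; reducing to Smith normal form yields diagonal entries (1,1,1,1,1).

The boundary map ∂_2: C_2 → C_1 maps a triangle to the signed sum of its edges. For instance
  ∂[1,3,4] = [3,4] − [1,4] + [1,3],
  ∂[1,2,4] = [2,4] − [1,4] + [1,2].
This gives a 12×8 integer matrix of rank 7; reducing to Smith normal form yields diagonal entries (1,1,1,1,1,1,1).

From H_k ≅ ker(∂_k) / im(∂_{k+1}) we obtain:

  H_0: rank C_0 − rank ∂_1 = 6 − 5 = 1, and the invariant factors of ∂_1 are all 1, so H_0 ≅ Z.
  H_1: rank ker ∂_1 − rank ∂_2 = (12 − 5) − 7 = 0, and the invariant factors of ∂_2 are all 1, so H_1 ≅ 0.
  H_2: rank ker ∂_2 − rank ∂_3 = (8 − 7) − 0 = 1, and there is no ∂_3, so H_2 ≅ Z.

Hence the Betti numbers are b_0 = 1, b_1 = 0, b_2 = 1.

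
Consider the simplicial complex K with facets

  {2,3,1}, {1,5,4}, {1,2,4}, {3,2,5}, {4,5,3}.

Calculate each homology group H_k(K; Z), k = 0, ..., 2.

Fix the vertex order 1 < 2 < 3 < 4 < 5 and write every simplex with vertices in increasing order. Then dim K = 2 and the simplices of K are:

  0-simplices (5): [1], [2], [3], [4], [5]
  1-simplices (10): [1,2], [1,3], [1,4], [1,5], [2,3], [2,4], [2,5], [3,4], [3,5], [4,5]
  2-simplices (5): [1,2,3], [1,2,4], [1,4,5], [2,3,5], [3,4,5]

Hence C_0 ≅ Z^5, C_1 ≅ Z^10, C_2 ≅ Z^5.

The boundary map ∂_1: C_1 → C_0 maps an edge to its endpoints' difference, ∂[p,q] = q − p. For instance
  ∂[2,5] = [5] − [2].
The 5×10 boundary matrix has rank 4 and Smith normal form diag(1,1,1,1).

Boundary ∂_2: C_2 → C_1 maps a triangle to the signed sum of its edges. For instance
  ∂[2,3,5] = [3,5] − [2,5] + [2,3],
  ∂[1,2,3] = [2,3] − [1,3] + [1,2].
The resulting 10×5 matrix has rank 5, and its Smith normal form has invariant factors (1,1,1,1,1).

Computing H_k = (kernel of ∂_k) / (image of ∂_{k+1}):

  H_0: rank C_0 − rank ∂_1 = 5 − 4 = 1, and the invariant factors of ∂_1 are all 1, so H_0 = Z.
  H_1: rank ker ∂_1 − rank ∂_2 = (10 − 4) − 5 = 1, and the invariant factors of ∂_2 are all 1, so H_1 = Z.
  H_2: rank ker ∂_2 − rank ∂_3 = (5 − 5) − 0 = 0, and there is no ∂_3, so H_2 = 0.

H_0 = Z,  H_1 = Z,  H_2 = 0.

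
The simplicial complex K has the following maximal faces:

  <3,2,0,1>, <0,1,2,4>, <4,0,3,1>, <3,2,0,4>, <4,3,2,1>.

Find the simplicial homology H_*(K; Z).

H_0 ≅ Z,  H_1 = 0,  H_2 = 0,  H_3 ≅ Z.

Fix the vertex order 0 < 1 < 2 < 3 < 4 and write every simplex with vertices in increasing order. Then dim K = 3 and the simplices of K are:

  0-simplices (5): [0], [1], [2], [3], [4]
  1-simplices (10): [0,1], [0,2], [0,3], [0,4], [1,2], [1,3], [1,4], [2,3], [2,4], [3,4]
  2-simplices (10): [0,1,2], [0,1,3], [0,1,4], [0,2,3], [0,2,4], [0,3,4], [1,2,3], [1,2,4], [1,3,4], [2,3,4]
  3-simplices (5): [0,1,2,3], [0,1,2,4], [0,1,3,4], [0,2,3,4], [1,2,3,4]

Hence C_0 ≅ Z^5, C_1 ≅ Z^10, C_2 ≅ Z^10, C_3 ≅ Z^5.

The boundary map ∂_1: C_1 → C_0 is given by ∂[p,q] = [q] − [p]. For instance
  ∂[1,4] = [4] − [1].
The resulting 5×10 matrix has rank 4, and its Smith normal form has invariant factors (1,1,1,1).

The boundary map ∂_2: C_2 → C_1 sends each 2-simplex [p,q,r] to [q,r] − [p,r] + [p,q]. For instance
  ∂[0,1,3] = [1,3] − [0,3] + [0,1],
  ∂[0,2,3] = [2,3] − [0,3] + [0,2].
The resulting 10×10 matrix has rank 6, and its Smith normal form has invariant factors (1,1,1,1,1,1).

∂_3: C_3 → C_2 sends each 3-simplex σ to the alternating sum Σ_i (−1)^i (σ with its i-th vertex removed). For instance
  ∂[0,1,2,4] = [1,2,4] − [0,2,4] + [0,1,4] − [0,1,2],
  ∂[0,1,2,3] = [1,2,3] − [0,2,3] + [0,1,3] − [0,1,2].
The 10×5 boundary matrix has rank 4 and Smith normal form diag(1,1,1,1).

From H_k ≅ ker(∂_k) / im(∂_{k+1}) we obtain:

  H_0: rank C_0 − rank ∂_1 = 5 − 4 = 1, and the invariant factors of ∂_1 are all 1, so H_0 = Z.
  H_1: rank ker ∂_1 − rank ∂_2 = (10 − 4) − 6 = 0, and the invariant factors of ∂_2 are all 1, so H_1 = 0.
  H_2: rank ker ∂_2 − rank ∂_3 = (10 − 6) − 4 = 0, and the invariant factors of ∂_3 are all 1, so H_2 = 0.
  H_3: rank ker ∂_3 − rank ∂_4 = (5 − 4) − 0 = 1, and there is no ∂_4, so H_3 = Z.

As a check, the Euler characteristic is 5 − 10 + 10 − 5 = 0, which agrees with 1 − 0 + 0 − 1 = 0.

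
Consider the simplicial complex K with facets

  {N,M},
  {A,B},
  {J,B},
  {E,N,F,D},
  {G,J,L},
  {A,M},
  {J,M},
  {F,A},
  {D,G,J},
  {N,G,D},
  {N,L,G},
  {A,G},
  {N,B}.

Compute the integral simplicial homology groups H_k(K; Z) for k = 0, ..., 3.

K has 10 vertices, 21 edges, 8 triangles, 1 3-simplex.
rank ∂_0 = 0, rank ∂_1 = 9 ⇒ b_0 = 10 − 0 − 9 = 1; all invariant factors of ∂_1 are 1 so no torsion. So H_0 ≅ Z.
rank ∂_1 = 9, rank ∂_2 = 7 ⇒ b_1 = 21 − 9 − 7 = 5; all invariant factors of ∂_2 are 1 so no torsion. So H_1 ≅ Z^5.
rank ∂_2 = 7, rank ∂_3 = 1 ⇒ b_2 = 8 − 7 − 1 = 0; all invariant factors of ∂_3 are 1 so no torsion. So H_2 ≅ 0.
rank ∂_3 = 1, rank ∂_4 = 0 ⇒ b_3 = 1 − 1 − 0 = 0. So H_3 ≅ 0.

H_0 = Z,  H_1 = Z^5,  H_2 = 0,  H_3 = 0.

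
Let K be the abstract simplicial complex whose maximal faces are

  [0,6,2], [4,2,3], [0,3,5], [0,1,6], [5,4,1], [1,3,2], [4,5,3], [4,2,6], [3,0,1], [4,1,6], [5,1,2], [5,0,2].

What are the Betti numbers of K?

Fix the vertex order 0 < 1 < 2 < 3 < 4 < 5 < 6 and write every simplex with vertices in increasing order. Then dim K = 2 and the simplices of K are:

  0-simplices (7): [0], [1], [2], [3], [4], [5], [6]
  1-simplices (18): [0,1], [0,2], [0,3], [0,5], [0,6], [1,2], [1,3], [1,4], [1,5], [1,6], [2,3], [2,4], [2,5], [2,6], [3,4], [3,5], [4,5], [4,6]
  2-simplices (12): [0,1,3], [0,1,6], [0,2,5], [0,2,6], [0,3,5], [1,2,3], [1,2,5], [1,4,5], [1,4,6], [2,3,4], [2,4,6], [3,4,5]

so the chain groups are C_0 ≅ Z^7, C_1 ≅ Z^18, C_2 ≅ Z^12.

Boundary ∂_1: C_1 → C_0 maps an edge to its endpoints' difference, ∂[p,q] = q − p.
The 7×18 boundary matrix has rank 6 and Smith normal form diag(1,1,1,1,1,1).

Boundary ∂_2: C_2 → C_1 acts by ∂[p,q,r] = [q,r] − [p,r] + [p,q]. For instance
  ∂[0,1,3] = [1,3] − [0,3] + [0,1],
  ∂[1,4,5] = [4,5] − [1,5] + [1,4].
The resulting 18×12 matrix has rank 12, and its Smith normal form has invariant factors (1,1,1,1,1,1,1,1,1,1,1,2).

From H_k ≅ ker(∂_k) / im(∂_{k+1}) we obtain:

  H_0: rank C_0 − rank ∂_1 = 7 − 6 = 1, and the invariant factors of ∂_1 are all 1, so H_0 ≅ Z.
  H_1: rank ker ∂_1 − rank ∂_2 = (18 − 6) − 12 = 0, and ∂_2 has invariant factor 2 > 1, so H_1 ≅ Z/2.
  H_2: rank ker ∂_2 − rank ∂_3 = (12 − 12) − 0 = 0, and there is no ∂_3, so H_2 ≅ 0.

Hence the Betti numbers are b_0 = 1, b_1 = 0, b_2 = 0.

b_0 = 1, b_1 = 0, b_2 = 0.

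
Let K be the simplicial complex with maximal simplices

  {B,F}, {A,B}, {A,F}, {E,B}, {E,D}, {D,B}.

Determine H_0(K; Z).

Order the vertices as A < B < D < E < F. Listing each simplex with vertices in this order, K has dimension 1 with simplices:

  0-simplices (5): A, B, D, E, F
  1-simplices (6): AB, AF, BD, BE, BF, DE

so the chain groups are C_0 ≅ Z^5, C_1 ≅ Z^6.

The boundary map ∂_1: C_1 → C_0 is given by ∂[p,q] = [q] − [p].
The 5×6 boundary matrix has rank 4 and Smith normal form diag(1,1,1,1).

Computing H_k = (kernel of ∂_k) / (image of ∂_{k+1}):

  H_0: rank C_0 − rank ∂_1 = 5 − 4 = 1, and the invariant factors of ∂_1 are all 1, so H_0 ≅ Z.

H_0 = Z.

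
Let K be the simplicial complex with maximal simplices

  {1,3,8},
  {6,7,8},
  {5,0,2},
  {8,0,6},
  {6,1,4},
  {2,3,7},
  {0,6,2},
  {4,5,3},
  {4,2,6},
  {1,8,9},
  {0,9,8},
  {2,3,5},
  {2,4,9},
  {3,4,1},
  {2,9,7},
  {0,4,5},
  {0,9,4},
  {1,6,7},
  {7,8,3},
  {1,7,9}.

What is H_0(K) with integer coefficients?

H_0 = Z.

Fix the vertex order 0 < 1 < 2 < 3 < 4 < 5 < 6 < 7 < 8 < 9 and write every simplex with vertices in increasing order. Then dim K = 2 and the simplices of K are:

  0-simplices (10): [0], [1], [2], [3], [4], [5], [6], [7], [8], [9]
  1-simplices (30): (30 of them)
  2-simplices (20): (20 of them)

so the chain groups are C_0 ≅ Z^10, C_1 ≅ Z^30, C_2 ≅ Z^20.

Boundary ∂_1: C_1 → C_0 sends each edge [p,q] (with p < q) to q − p.
As a 10×30 matrix over Z this has rank 9, with invariant factors (1,1,1,1,1,1,1,1,1).

∂_2: C_2 → C_1 acts by ∂[p,q,r] = [q,r] − [p,r] + [p,q]. For instance
  ∂[1,6,7] = [6,7] − [1,7] + [1,6],
  ∂[1,4,6] = [4,6] − [1,6] + [1,4].
This gives a 30×20 integer matrix of rank 20; reducing to Smith normal form yields diagonal entries (1,1,1,1,1,1,1,1,1,1,1,1,1,1,1,1,1,1,1,2).

Now H_k = ker ∂_k / im ∂_{k+1}, so:

  H_0: rank C_0 − rank ∂_1 = 10 − 9 = 1, and the invariant factors of ∂_1 are all 1, so H_0 ≅ Z.

(K is a triangulation of the Klein bottle.)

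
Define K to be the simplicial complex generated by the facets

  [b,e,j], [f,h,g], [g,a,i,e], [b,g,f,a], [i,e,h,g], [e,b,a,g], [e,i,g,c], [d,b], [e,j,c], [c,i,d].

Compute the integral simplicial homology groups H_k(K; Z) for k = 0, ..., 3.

Fix the vertex order a < b < c < d < e < f < g < h < i < j and write every simplex with vertices in increasing order. Then dim K = 3 and the simplices of K are:

  0-simplices (10): a, b, c, d, e, f, g, h, i, j
  1-simplices (25): ab, ae, af, ag, ai, bd, be, bf, bg, bj, cd, ce, cg, ci, cj, di, eg, eh, ei, ej, fg, fh, gh, gi, hi
  2-simplices (20): abe, abf, abg, aeg, aei, afg, agi, beg, bej, bfg, cdi, ceg, cei, cej, cgi, egh, egi, ehi, fgh, ghi
  3-simplices (5): abeg, abfg, aegi, cegi, eghi

Hence C_0 ≅ Z^10, C_1 ≅ Z^25, C_2 ≅ Z^20, C_3 ≅ Z^5.

∂_1: C_1 → C_0 sends each edge [p,q] (with p < q) to q − p. For instance
  ∂di = i − d.
The resulting 10×25 matrix has rank 9, and its Smith normal form has invariant factors (1,1,1,1,1,1,1,1,1).

Boundary ∂_2: C_2 → C_1 sends each 2-simplex [p,q,r] to [q,r] − [p,r] + [p,q]. For instance
  ∂cei = ei − ci + ce,
  ∂abe = be − ae + ab.
This gives a 25×20 integer matrix of rank 15; reducing to Smith normal form yields diagonal entries (1,1,1,1,1,1,1,1,1,1,1,1,1,1,1).

∂_3: C_3 → C_2 sends each 3-simplex σ to the alternating sum Σ_i (−1)^i (σ with its i-th vertex removed). For instance
  ∂cegi = egi − cgi + cei − ceg,
  ∂eghi = ghi − ehi + egi − egh.
As a 20×5 matrix over Z this has rank 5, with invariant factors (1,1,1,1,1).

Reading off H_k = ker ∂_k / im ∂_{k+1}:

  H_0: rank C_0 − rank ∂_1 = 10 − 9 = 1, and the invariant factors of ∂_1 are all 1, so H_0 = Z.
  H_1: rank ker ∂_1 − rank ∂_2 = (25 − 9) − 15 = 1, and the invariant factors of ∂_2 are all 1, so H_1 = Z.
  H_2: rank ker ∂_2 − rank ∂_3 = (20 − 15) − 5 = 0, and the invariant factors of ∂_3 are all 1, so H_2 = 0.
  H_3: rank ker ∂_3 − rank ∂_4 = (5 − 5) − 0 = 0, and there is no ∂_4, so H_3 = 0.

As a check, the Euler characteristic is 10 − 25 + 20 − 5 = 0, which agrees with 1 − 1 + 0 − 0 = 0.

H_0 ≅ Z,  H_1 ≅ Z,  H_2 = 0,  H_3 = 0.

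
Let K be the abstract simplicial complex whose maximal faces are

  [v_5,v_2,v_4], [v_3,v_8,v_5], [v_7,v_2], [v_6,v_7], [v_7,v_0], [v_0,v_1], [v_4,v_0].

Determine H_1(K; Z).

H_1 ≅ Z.

Order the vertices as v_0 < v_1 < v_2 < v_3 < v_4 < v_5 < v_6 < v_7 < v_8. Listing each simplex with vertices in this order, K has dimension 2 with simplices:

  0-simplices (9): [v_0], [v_1], [v_2], [v_3], [v_4], [v_5], [v_6], [v_7], [v_8]
  1-simplices (11): [v_0,v_1], [v_0,v_4], [v_0,v_7], [v_2,v_4], [v_2,v_5], [v_2,v_7], [v_3,v_5], [v_3,v_8], [v_4,v_5], [v_5,v_8], [v_6,v_7]
  2-simplices (2): [v_2,v_4,v_5], [v_3,v_5,v_8]

so the chain groups are C_0 ≅ Z^9, C_1 ≅ Z^11, C_2 ≅ Z^2.

The boundary map ∂_1: C_1 → C_0 is given by ∂[p,q] = [q] − [p].
The 9×11 boundary matrix has rank 8 and Smith normal form diag(1,1,1,1,1,1,1,1).

∂_2: C_2 → C_1 maps a triangle to the signed sum of its edges. For instance
  ∂[v_2,v_4,v_5] = [v_4,v_5] − [v_2,v_5] + [v_2,v_4],
  ∂[v_3,v_5,v_8] = [v_5,v_8] − [v_3,v_8] + [v_3,v_5].
This gives a 11×2 integer matrix of rank 2; reducing to Smith normal form yields diagonal entries (1,1).

Reading off H_k = ker ∂_k / im ∂_{k+1}:

  H_1: rank ker ∂_1 − rank ∂_2 = (11 − 8) − 2 = 1, and the invariant factors of ∂_2 are all 1, so H_1 ≅ Z.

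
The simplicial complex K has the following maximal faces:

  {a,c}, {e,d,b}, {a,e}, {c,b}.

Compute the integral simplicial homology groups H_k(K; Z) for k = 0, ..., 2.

Fix the vertex order a < b < c < d < e and write every simplex with vertices in increasing order. Then dim K = 2 and the simplices of K are:

  0-simplices (5): a, b, c, d, e
  1-simplices (6): ac, ae, bc, bd, be, de
  2-simplices (1): bde

so the chain groups are C_0 ≅ Z^5, C_1 ≅ Z^6, C_2 ≅ Z^1.

∂_1: C_1 → C_0 sends each edge [p,q] (with p < q) to q − p.
As a 5×6 matrix over Z this has rank 4, with invariant factors (1,1,1,1).

Boundary ∂_2: C_2 → C_1 sends each 2-simplex [p,q,r] to [q,r] − [p,r] + [p,q]. For instance
  ∂bde = de − be + bd.
The 6×1 boundary matrix has rank 1 and Smith normal form diag(1).

Reading off H_k = ker ∂_k / im ∂_{k+1}:

  H_0: rank C_0 − rank ∂_1 = 5 − 4 = 1, and the invariant factors of ∂_1 are all 1, so H_0 ≅ Z.
  H_1: rank ker ∂_1 − rank ∂_2 = (6 − 4) − 1 = 1, and the invariant factors of ∂_2 are all 1, so H_1 ≅ Z.
  H_2: rank ker ∂_2 − rank ∂_3 = (1 − 1) − 0 = 0, and there is no ∂_3, so H_2 ≅ 0.

As a check, the Euler characteristic is 5 − 6 + 1 = 0, which agrees with 1 − 1 + 0 = 0.

H_0 = Z,  H_1 = Z,  H_2 = 0.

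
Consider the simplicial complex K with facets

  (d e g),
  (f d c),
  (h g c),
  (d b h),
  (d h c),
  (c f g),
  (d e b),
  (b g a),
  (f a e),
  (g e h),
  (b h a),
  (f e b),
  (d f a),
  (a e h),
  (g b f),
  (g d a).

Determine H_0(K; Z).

K has 8 vertices, 24 edges, 16 triangles.
rank ∂_0 = 0, rank ∂_1 = 7 ⇒ b_0 = 8 − 0 − 7 = 1; all invariant factors of ∂_1 are 1 so no torsion. So H_0 = Z.

H_0 ≅ Z.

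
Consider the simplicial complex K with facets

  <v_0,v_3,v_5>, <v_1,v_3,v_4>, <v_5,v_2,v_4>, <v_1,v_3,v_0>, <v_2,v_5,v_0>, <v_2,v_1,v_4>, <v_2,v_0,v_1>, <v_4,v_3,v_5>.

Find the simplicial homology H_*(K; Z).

H_0 = Z,  H_1 = 0,  H_2 = Z.

We work with the vertex ordering v_0 < v_1 < v_2 < v_3 < v_4 < v_5. The simplices of K, each written with vertices in increasing order, are:

  0-simplices (6): [v_0], [v_1], [v_2], [v_3], [v_4], [v_5]
  1-simplices (12): [v_0,v_1], [v_0,v_2], [v_0,v_3], [v_0,v_5], [v_1,v_2], [v_1,v_3], [v_1,v_4], [v_2,v_4], [v_2,v_5], [v_3,v_4], [v_3,v_5], [v_4,v_5]
  2-simplices (8): [v_0,v_1,v_2], [v_0,v_1,v_3], [v_0,v_2,v_5], [v_0,v_3,v_5], [v_1,v_2,v_4], [v_1,v_3,v_4], [v_2,v_4,v_5], [v_3,v_4,v_5]

Hence C_0 ≅ Z^6, C_1 ≅ Z^12, C_2 ≅ Z^8.

Boundary ∂_1: C_1 → C_0 maps an edge to its endpoints' difference, ∂[p,q] = q − p. For instance
  ∂[v_2,v_4] = [v_4] − [v_2].
As a 6×12 matrix over Z this has rank 5, with invariant factors (1,1,1,1,1).

∂_2: C_2 → C_1 maps a triangle to the signed sum of its edges. For instance
  ∂[v_0,v_1,v_2] = [v_1,v_2] − [v_0,v_2] + [v_0,v_1],
  ∂[v_1,v_3,v_4] = [v_3,v_4] − [v_1,v_4] + [v_1,v_3].
As a 12×8 matrix over Z this has rank 7, with invariant factors (1,1,1,1,1,1,1).

Now H_k = ker ∂_k / im ∂_{k+1}, so:

  H_0: rank C_0 − rank ∂_1 = 6 − 5 = 1, and the invariant factors of ∂_1 are all 1, so H_0 = Z.
  H_1: rank ker ∂_1 − rank ∂_2 = (12 − 5) − 7 = 0, and the invariant factors of ∂_2 are all 1, so H_1 = 0.
  H_2: rank ker ∂_2 − rank ∂_3 = (8 − 7) − 0 = 1, and there is no ∂_3, so H_2 = Z.

As a check, the Euler characteristic is 6 − 12 + 8 = 2, which agrees with 1 − 0 + 1 = 2.
(K is a triangulation of the 2-sphere S^2.)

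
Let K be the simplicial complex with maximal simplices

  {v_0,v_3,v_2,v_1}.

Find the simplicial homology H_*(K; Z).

H_0 ≅ Z,  H_1 = 0,  H_2 = 0,  H_3 = 0.

K has 4 vertices, 6 edges, 4 triangles, 1 3-simplex.
rank ∂_0 = 0, rank ∂_1 = 3 ⇒ b_0 = 4 − 0 − 3 = 1; all invariant factors of ∂_1 are 1 so no torsion. So H_0 ≅ Z.
rank ∂_1 = 3, rank ∂_2 = 3 ⇒ b_1 = 6 − 3 − 3 = 0; all invariant factors of ∂_2 are 1 so no torsion. So H_1 ≅ 0.
rank ∂_2 = 3, rank ∂_3 = 1 ⇒ b_2 = 4 − 3 − 1 = 0; all invariant factors of ∂_3 are 1 so no torsion. So H_2 ≅ 0.
rank ∂_3 = 1, rank ∂_4 = 0 ⇒ b_3 = 1 − 1 − 0 = 0. So H_3 ≅ 0.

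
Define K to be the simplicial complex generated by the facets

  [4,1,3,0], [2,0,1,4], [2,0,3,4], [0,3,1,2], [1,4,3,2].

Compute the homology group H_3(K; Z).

Order the vertices as 0 < 1 < 2 < 3 < 4. Listing each simplex with vertices in this order, K has dimension 3 with simplices:

  0-simplices (5): [0], [1], [2], [3], [4]
  1-simplices (10): [0,1], [0,2], [0,3], [0,4], [1,2], [1,3], [1,4], [2,3], [2,4], [3,4]
  2-simplices (10): [0,1,2], [0,1,3], [0,1,4], [0,2,3], [0,2,4], [0,3,4], [1,2,3], [1,2,4], [1,3,4], [2,3,4]
  3-simplices (5): [0,1,2,3], [0,1,2,4], [0,1,3,4], [0,2,3,4], [1,2,3,4]

so the chain groups are C_0 ≅ Z^5, C_1 ≅ Z^10, C_2 ≅ Z^10, C_3 ≅ Z^5.

The boundary map ∂_1: C_1 → C_0 maps an edge to its endpoints' difference, ∂[p,q] = q − p.
The 5×10 boundary matrix has rank 4 and Smith normal form diag(1,1,1,1).

Boundary ∂_2: C_2 → C_1 sends each 2-simplex [p,q,r] to [q,r] − [p,r] + [p,q]. For instance
  ∂[1,2,3] = [2,3] − [1,3] + [1,2],
  ∂[0,1,2] = [1,2] − [0,2] + [0,1].
As a 10×10 matrix over Z this has rank 6, with invariant factors (1,1,1,1,1,1).

Boundary ∂_3: C_3 → C_2 sends each 3-simplex σ to the alternating sum Σ_i (−1)^i (σ with its i-th vertex removed). For instance
  ∂[0,1,2,4] = [1,2,4] − [0,2,4] + [0,1,4] − [0,1,2],
  ∂[1,2,3,4] = [2,3,4] − [1,3,4] + [1,2,4] − [1,2,3].
The 10×5 boundary matrix has rank 4 and Smith normal form diag(1,1,1,1).

Now H_k = ker ∂_k / im ∂_{k+1}, so:

  H_3: rank ker ∂_3 − rank ∂_4 = (5 − 4) − 0 = 1, and there is no ∂_4, so H_3 = Z.

(K is a triangulation of the 3-sphere S^3.)

H_3 ≅ Z.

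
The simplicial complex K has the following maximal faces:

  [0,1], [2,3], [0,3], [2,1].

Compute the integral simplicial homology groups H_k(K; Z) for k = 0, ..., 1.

Take the total order 0 < 1 < 2 < 3 on the vertex set. Then K (dimension 1) consists of the simplices:

  0-simplices (4): [0], [1], [2], [3]
  1-simplices (4): [0,1], [0,3], [1,2], [2,3]

Hence C_0 ≅ Z^4, C_1 ≅ Z^4.

Boundary ∂_1: C_1 → C_0 sends each edge [p,q] (with p < q) to q − p.
The 4×4 boundary matrix has rank 3 and Smith normal form diag(1,1,1).

From H_k ≅ ker(∂_k) / im(∂_{k+1}) we obtain:

  H_0: rank C_0 − rank ∂_1 = 4 − 3 = 1, and the invariant factors of ∂_1 are all 1, so H_0 = Z.
  H_1: rank ker ∂_1 − rank ∂_2 = (4 − 3) − 0 = 1, and there is no ∂_2, so H_1 = Z.

(K is a triangulation of the circle S^1.)

H_0 ≅ Z,  H_1 ≅ Z.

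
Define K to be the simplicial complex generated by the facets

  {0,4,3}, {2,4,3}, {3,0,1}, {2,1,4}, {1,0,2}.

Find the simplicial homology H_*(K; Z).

H_0 = Z,  H_1 = Z,  H_2 = 0.

Take the total order 0 < 1 < 2 < 3 < 4 on the vertex set. Then K (dimension 2) consists of the simplices:

  0-simplices (5): [0], [1], [2], [3], [4]
  1-simplices (10): [0,1], [0,2], [0,3], [0,4], [1,2], [1,3], [1,4], [2,3], [2,4], [3,4]
  2-simplices (5): [0,1,2], [0,1,3], [0,3,4], [1,2,4], [2,3,4]

Hence C_0 ≅ Z^5, C_1 ≅ Z^10, C_2 ≅ Z^5.

The boundary map ∂_1: C_1 → C_0 is given by ∂[p,q] = [q] − [p]. For instance
  ∂[2,4] = [4] − [2].
The 5×10 boundary matrix has rank 4 and Smith normal form diag(1,1,1,1).

Boundary ∂_2: C_2 → C_1 sends each 2-simplex [p,q,r] to [q,r] − [p,r] + [p,q]. For instance
  ∂[0,1,3] = [1,3] − [0,3] + [0,1],
  ∂[0,1,2] = [1,2] − [0,2] + [0,1].
The resulting 10×5 matrix has rank 5, and its Smith normal form has invariant factors (1,1,1,1,1).

Computing H_k = (kernel of ∂_k) / (image of ∂_{k+1}):

  H_0: rank C_0 − rank ∂_1 = 5 − 4 = 1, and the invariant factors of ∂_1 are all 1, so H_0 ≅ Z.
  H_1: rank ker ∂_1 − rank ∂_2 = (10 − 4) − 5 = 1, and the invariant factors of ∂_2 are all 1, so H_1 ≅ Z.
  H_2: rank ker ∂_2 − rank ∂_3 = (5 − 5) − 0 = 0, and there is no ∂_3, so H_2 ≅ 0.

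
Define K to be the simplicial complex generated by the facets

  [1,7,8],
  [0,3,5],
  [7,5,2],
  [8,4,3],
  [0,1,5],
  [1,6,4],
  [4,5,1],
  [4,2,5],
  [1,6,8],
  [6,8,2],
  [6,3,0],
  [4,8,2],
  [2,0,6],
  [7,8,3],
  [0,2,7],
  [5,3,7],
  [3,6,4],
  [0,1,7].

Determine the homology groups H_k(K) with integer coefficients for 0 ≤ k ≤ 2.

H_0 ≅ Z,  H_1 ≅ Z ⊕ Z/2Z,  H_2 = 0.

We work with the vertex ordering 0 < 1 < 2 < 3 < 4 < 5 < 6 < 7 < 8. The simplices of K, each written with vertices in increasing order, are:

  0-simplices (9): [0], [1], [2], [3], [4], [5], [6], [7], [8]
  1-simplices (27): (27 of them)
  2-simplices (18): [0,1,5], [0,1,7], [0,2,6], [0,2,7], [0,3,5], [0,3,6], [1,4,5], [1,4,6], [1,6,8], [1,7,8], [2,4,5], [2,4,8], [2,5,7], [2,6,8], [3,4,6], [3,4,8], [3,5,7], [3,7,8]

so the chain groups are C_0 ≅ Z^9, C_1 ≅ Z^27, C_2 ≅ Z^18.

The boundary map ∂_1: C_1 → C_0 is given by ∂[p,q] = [q] − [p].
The 9×27 boundary matrix has rank 8 and Smith normal form diag(1,1,1,1,1,1,1,1).

Boundary ∂_2: C_2 → C_1 sends each 2-simplex [p,q,r] to [q,r] − [p,r] + [p,q]. For instance
  ∂[0,2,7] = [2,7] − [0,7] + [0,2],
  ∂[0,3,5] = [3,5] − [0,5] + [0,3].
This gives a 27×18 integer matrix of rank 18; reducing to Smith normal form yields diagonal entries (1,1,1,1,1,1,1,1,1,1,1,1,1,1,1,1,1,2).

Computing H_k = (kernel of ∂_k) / (image of ∂_{k+1}):

  H_0: rank C_0 − rank ∂_1 = 9 − 8 = 1, and the invariant factors of ∂_1 are all 1, so H_0 ≅ Z.
  H_1: rank ker ∂_1 − rank ∂_2 = (27 − 8) − 18 = 1, and ∂_2 has invariant factor 2 > 1, so H_1 ≅ Z ⊕ Z/2Z.
  H_2: rank ker ∂_2 − rank ∂_3 = (18 − 18) − 0 = 0, and there is no ∂_3, so H_2 ≅ 0.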